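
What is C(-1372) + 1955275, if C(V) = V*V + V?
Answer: 3836287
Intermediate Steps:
C(V) = V + V² (C(V) = V² + V = V + V²)
C(-1372) + 1955275 = -1372*(1 - 1372) + 1955275 = -1372*(-1371) + 1955275 = 1881012 + 1955275 = 3836287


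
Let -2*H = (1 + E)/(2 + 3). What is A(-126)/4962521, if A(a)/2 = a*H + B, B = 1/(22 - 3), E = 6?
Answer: 16768/471439495 ≈ 3.5568e-5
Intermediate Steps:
H = -7/10 (H = -(1 + 6)/(2*(2 + 3)) = -7/(2*5) = -1/2*7/5 = -7/10 ≈ -0.70000)
B = 1/19 ≈ 0.052632
A(a) = 2/19 - 7*a/5 (A(a) = 2*(a*(-7/10) + 1/19) = 2*(-7*a/10 + 1/19) = 2*(1/19 - 7*a/10) = 2/19 - 7*a/5)
A(-126)/4962521 = (2/19 - 7/5*(-126))/4962521 = (2/19 + 882/5)*(1/4962521) = (16768/95)*(1/4962521) = 16768/471439495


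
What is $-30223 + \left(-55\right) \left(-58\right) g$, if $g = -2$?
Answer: $-36603$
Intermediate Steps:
$-30223 + \left(-55\right) \left(-58\right) g = -30223 + \left(-55\right) \left(-58\right) \left(-2\right) = -30223 + 3190 \left(-2\right) = -30223 - 6380 = -36603$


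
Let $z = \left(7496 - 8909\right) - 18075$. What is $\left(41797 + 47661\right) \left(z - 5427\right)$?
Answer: $-2228846070$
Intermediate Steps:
$z = -19488$ ($z = -1413 - 18075 = -19488$)
$\left(41797 + 47661\right) \left(z - 5427\right) = \left(41797 + 47661\right) \left(-19488 - 5427\right) = 89458 \left(-19488 - 5427\right) = 89458 \left(-24915\right) = -2228846070$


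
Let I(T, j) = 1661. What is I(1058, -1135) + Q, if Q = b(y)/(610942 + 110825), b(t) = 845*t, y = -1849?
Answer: 1197292582/721767 ≈ 1658.8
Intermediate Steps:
Q = -1562405/721767 (Q = (845*(-1849))/(610942 + 110825) = -1562405/721767 ≈ -2.1647)
I(1058, -1135) + Q = 1661 - 1562405/721767 = 1197292582/721767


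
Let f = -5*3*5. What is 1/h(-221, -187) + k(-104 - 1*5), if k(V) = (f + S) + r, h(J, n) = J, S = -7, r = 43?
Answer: -8620/221 ≈ -39.005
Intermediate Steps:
f = -75 (f = -15*5 = -75)
k(V) = -39 (k(V) = (-75 - 7) + 43 = -82 + 43 = -39)
1/h(-221, -187) + k(-104 - 1*5) = 1/(-221) - 39 = -1/221 - 39 = -8620/221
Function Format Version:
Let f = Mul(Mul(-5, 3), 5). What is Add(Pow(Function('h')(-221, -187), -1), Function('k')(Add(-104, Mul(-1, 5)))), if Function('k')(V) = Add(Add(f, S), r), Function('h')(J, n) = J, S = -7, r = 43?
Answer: Rational(-8620, 221) ≈ -39.005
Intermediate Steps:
f = -75 (f = Mul(-15, 5) = -75)
Function('k')(V) = -39 (Function('k')(V) = Add(Add(-75, -7), 43) = Add(-82, 43) = -39)
Add(Pow(Function('h')(-221, -187), -1), Function('k')(Add(-104, Mul(-1, 5)))) = Add(Pow(-221, -1), -39) = Add(Rational(-1, 221), -39) = Rational(-8620, 221)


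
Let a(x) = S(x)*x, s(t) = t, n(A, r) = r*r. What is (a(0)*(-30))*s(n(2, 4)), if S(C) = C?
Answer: 0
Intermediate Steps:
n(A, r) = r²
a(x) = x² (a(x) = x*x = x²)
(a(0)*(-30))*s(n(2, 4)) = (0²*(-30))*4² = (0*(-30))*16 = 0*16 = 0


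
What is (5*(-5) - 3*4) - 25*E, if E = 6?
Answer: -187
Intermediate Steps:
(5*(-5) - 3*4) - 25*E = (5*(-5) - 3*4) - 25*6 = (-25 - 12) - 150 = -37 - 150 = -187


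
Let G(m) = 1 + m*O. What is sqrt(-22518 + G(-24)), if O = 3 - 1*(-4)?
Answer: I*sqrt(22685) ≈ 150.62*I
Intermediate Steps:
O = 7 (O = 3 + 4 = 7)
G(m) = 1 + 7*m (G(m) = 1 + m*7 = 1 + 7*m)
sqrt(-22518 + G(-24)) = sqrt(-22518 + (1 + 7*(-24))) = sqrt(-22518 + (1 - 168)) = sqrt(-22518 - 167) = sqrt(-22685) = I*sqrt(22685)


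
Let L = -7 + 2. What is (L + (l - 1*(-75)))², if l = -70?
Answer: 0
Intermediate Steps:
L = -5
(L + (l - 1*(-75)))² = (-5 + (-70 - 1*(-75)))² = (-5 + (-70 + 75))² = (-5 + 5)² = 0² = 0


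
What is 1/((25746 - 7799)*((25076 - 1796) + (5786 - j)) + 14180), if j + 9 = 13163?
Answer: 1/285586844 ≈ 3.5016e-9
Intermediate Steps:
j = 13154 (j = -9 + 13163 = 13154)
1/((25746 - 7799)*((25076 - 1796) + (5786 - j)) + 14180) = 1/((25746 - 7799)*((25076 - 1796) + (5786 - 1*13154)) + 14180) = 1/(17947*(23280 + (5786 - 13154)) + 14180) = 1/(17947*(23280 - 7368) + 14180) = 1/(17947*15912 + 14180) = 1/(285572664 + 14180) = 1/285586844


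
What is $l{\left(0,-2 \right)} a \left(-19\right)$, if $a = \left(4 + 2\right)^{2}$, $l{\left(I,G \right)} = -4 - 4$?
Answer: $5472$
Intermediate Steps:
$l{\left(I,G \right)} = -8$ ($l{\left(I,G \right)} = -4 - 4 = -8$)
$a = 36$ ($a = 6^{2} = 36$)
$l{\left(0,-2 \right)} a \left(-19\right) = \left(-8\right) 36 \left(-19\right) = \left(-288\right) \left(-19\right) = 5472$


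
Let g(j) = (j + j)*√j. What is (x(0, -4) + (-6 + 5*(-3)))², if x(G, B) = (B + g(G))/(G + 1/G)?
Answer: 441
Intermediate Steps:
g(j) = 2*j^(3/2) (g(j) = (2*j)*√j = 2*j^(3/2))
x(G, B) = (B + 2*G^(3/2))/(G + 1/G)
(x(0, -4) + (-6 + 5*(-3)))² = (0*(-4 + 2*0^(3/2))/(1 + 0²) + (-6 + 5*(-3)))² = (0*(-4 + 2*0)/(1 + 0) + (-6 - 15))² = (0*(-4 + 0)/1 - 21)² = (0*1*(-4) - 21)² = (0 - 21)² = (-21)² = 441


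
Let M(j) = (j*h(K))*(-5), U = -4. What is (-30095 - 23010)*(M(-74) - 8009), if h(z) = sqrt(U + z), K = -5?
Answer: 425317945 - 58946550*I ≈ 4.2532e+8 - 5.8947e+7*I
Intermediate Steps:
h(z) = sqrt(-4 + z)
M(j) = -15*I*j (M(j) = (j*sqrt(-4 - 5))*(-5) = (j*sqrt(-9))*(-5) = (j*(3*I))*(-5) = (3*I*j)*(-5) = -15*I*j)
(-30095 - 23010)*(M(-74) - 8009) = (-30095 - 23010)*(-15*I*(-74) - 8009) = -53105*(1110*I - 8009) = -53105*(-8009 + 1110*I) = 425317945 - 58946550*I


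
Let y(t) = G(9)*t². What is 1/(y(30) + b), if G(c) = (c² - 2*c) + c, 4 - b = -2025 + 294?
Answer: 1/66535 ≈ 1.5030e-5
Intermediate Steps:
b = 1735 (b = 4 - (-2025 + 294) = 4 - 1*(-1731) = 4 + 1731 = 1735)
G(c) = c² - c
y(t) = 72*t² (y(t) = (9*(-1 + 9))*t² = (9*8)*t² = 72*t²)
1/(y(30) + b) = 1/(72*30² + 1735) = 1/(72*900 + 1735) = 1/(64800 + 1735) = 1/66535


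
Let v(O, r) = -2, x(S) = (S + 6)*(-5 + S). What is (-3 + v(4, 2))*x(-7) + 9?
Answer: -51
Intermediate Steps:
x(S) = (-5 + S)*(6 + S) (x(S) = (6 + S)*(-5 + S) = (-5 + S)*(6 + S))
(-3 + v(4, 2))*x(-7) + 9 = (-3 - 2)*(-30 - 7 + (-7)²) + 9 = -5*(-30 - 7 + 49) + 9 = -5*12 + 9 = -60 + 9 = -51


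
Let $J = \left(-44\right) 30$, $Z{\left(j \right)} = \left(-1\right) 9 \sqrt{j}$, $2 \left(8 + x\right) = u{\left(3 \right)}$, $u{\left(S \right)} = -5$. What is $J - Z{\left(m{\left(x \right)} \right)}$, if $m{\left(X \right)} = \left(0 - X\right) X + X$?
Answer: $-1320 + \frac{9 i \sqrt{483}}{2} \approx -1320.0 + 98.898 i$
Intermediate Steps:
$x = - \frac{21}{2}$ ($x = -8 + \frac{1}{2} \left(-5\right) = -8 - \frac{5}{2} = - \frac{21}{2} \approx -10.5$)
$m{\left(X \right)} = X - X^{2}$ ($m{\left(X \right)} = - X X + X = - X^{2} + X = X - X^{2}$)
$Z{\left(j \right)} = - 9 \sqrt{j}$
$J = -1320$
$J - Z{\left(m{\left(x \right)} \right)} = -1320 - - 9 \sqrt{- \frac{21 \left(1 - - \frac{21}{2}\right)}{2}} = -1320 - - 9 \sqrt{- \frac{21 \left(1 + \frac{21}{2}\right)}{2}} = -1320 - - 9 \sqrt{\left(- \frac{21}{2}\right) \frac{23}{2}} = -1320 - - 9 \sqrt{- \frac{483}{4}} = -1320 - - 9 \frac{i \sqrt{483}}{2} = -1320 - - \frac{9 i \sqrt{483}}{2} = -1320 + \frac{9 i \sqrt{483}}{2}$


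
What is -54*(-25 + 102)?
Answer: -4158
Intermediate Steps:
-54*(-25 + 102) = -54*77 = -4158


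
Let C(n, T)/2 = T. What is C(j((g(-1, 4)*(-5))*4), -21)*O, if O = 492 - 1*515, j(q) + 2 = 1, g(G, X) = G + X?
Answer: 966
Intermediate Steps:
j(q) = -1 (j(q) = -2 + 1 = -1)
C(n, T) = 2*T
O = -23 (O = 492 - 515 = -23)
C(j((g(-1, 4)*(-5))*4), -21)*O = (2*(-21))*(-23) = -42*(-23) = 966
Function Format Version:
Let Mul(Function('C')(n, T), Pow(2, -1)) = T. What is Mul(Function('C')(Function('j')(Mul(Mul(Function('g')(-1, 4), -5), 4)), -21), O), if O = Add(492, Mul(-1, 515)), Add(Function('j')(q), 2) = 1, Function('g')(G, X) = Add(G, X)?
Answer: 966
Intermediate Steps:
Function('j')(q) = -1 (Function('j')(q) = Add(-2, 1) = -1)
Function('C')(n, T) = Mul(2, T)
O = -23 (O = Add(492, -515) = -23)
Mul(Function('C')(Function('j')(Mul(Mul(Function('g')(-1, 4), -5), 4)), -21), O) = Mul(Mul(2, -21), -23) = Mul(-42, -23) = 966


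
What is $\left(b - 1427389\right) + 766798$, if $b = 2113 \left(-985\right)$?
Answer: $-2741896$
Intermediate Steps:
$b = -2081305$
$\left(b - 1427389\right) + 766798 = \left(-2081305 - 1427389\right) + 766798 = -3508694 + 766798 = -2741896$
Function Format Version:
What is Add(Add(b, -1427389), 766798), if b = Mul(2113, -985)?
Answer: -2741896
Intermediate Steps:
b = -2081305
Add(Add(b, -1427389), 766798) = Add(Add(-2081305, -1427389), 766798) = Add(-3508694, 766798) = -2741896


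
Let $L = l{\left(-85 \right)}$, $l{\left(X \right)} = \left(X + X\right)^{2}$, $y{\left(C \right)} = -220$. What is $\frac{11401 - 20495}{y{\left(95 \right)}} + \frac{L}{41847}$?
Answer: $\frac{193457309}{4603170} \approx 42.027$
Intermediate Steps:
$l{\left(X \right)} = 4 X^{2}$ ($l{\left(X \right)} = \left(2 X\right)^{2} = 4 X^{2}$)
$L = 28900$ ($L = 4 \left(-85\right)^{2} = 4 \cdot 7225 = 28900$)
$\frac{11401 - 20495}{y{\left(95 \right)}} + \frac{L}{41847} = \frac{11401 - 20495}{-220} + \frac{28900}{41847} = \left(11401 - 20495\right) \left(- \frac{1}{220}\right) + 28900 \cdot \frac{1}{41847} = \left(-9094\right) \left(- \frac{1}{220}\right) + \frac{28900}{41847} = \frac{4547}{110} + \frac{28900}{41847} = \frac{193457309}{4603170}$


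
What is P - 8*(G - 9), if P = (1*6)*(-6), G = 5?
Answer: -4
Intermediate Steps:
P = -36 (P = 6*(-6) = -36)
P - 8*(G - 9) = -36 - 8*(5 - 9) = -36 - 8*(-4) = -36 - 1*(-32) = -36 + 32 = -4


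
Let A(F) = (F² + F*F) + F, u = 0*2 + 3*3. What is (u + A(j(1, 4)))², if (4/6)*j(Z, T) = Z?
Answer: 225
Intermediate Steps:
j(Z, T) = 3*Z/2
u = 9 (u = 0 + 9 = 9)
A(F) = F + 2*F² (A(F) = (F² + F²) + F = 2*F² + F = F + 2*F²)
(u + A(j(1, 4)))² = (9 + ((3/2)*1)*(1 + 2*((3/2)*1)))² = (9 + 3*(1 + 2*(3/2))/2)² = (9 + 3*(1 + 3)/2)² = (9 + (3/2)*4)² = (9 + 6)² = 15² = 225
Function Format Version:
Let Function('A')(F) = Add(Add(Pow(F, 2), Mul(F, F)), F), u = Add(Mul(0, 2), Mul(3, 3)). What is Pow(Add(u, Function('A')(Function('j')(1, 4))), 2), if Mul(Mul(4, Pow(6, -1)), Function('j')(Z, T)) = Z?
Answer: 225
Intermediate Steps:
Function('j')(Z, T) = Mul(Rational(3, 2), Z)
u = 9 (u = Add(0, 9) = 9)
Function('A')(F) = Add(F, Mul(2, Pow(F, 2))) (Function('A')(F) = Add(Add(Pow(F, 2), Pow(F, 2)), F) = Add(Mul(2, Pow(F, 2)), F) = Add(F, Mul(2, Pow(F, 2))))
Pow(Add(u, Function('A')(Function('j')(1, 4))), 2) = Pow(Add(9, Mul(Mul(Rational(3, 2), 1), Add(1, Mul(2, Mul(Rational(3, 2), 1))))), 2) = Pow(Add(9, Mul(Rational(3, 2), Add(1, Mul(2, Rational(3, 2))))), 2) = Pow(Add(9, Mul(Rational(3, 2), Add(1, 3))), 2) = Pow(Add(9, Mul(Rational(3, 2), 4)), 2) = Pow(Add(9, 6), 2) = Pow(15, 2) = 225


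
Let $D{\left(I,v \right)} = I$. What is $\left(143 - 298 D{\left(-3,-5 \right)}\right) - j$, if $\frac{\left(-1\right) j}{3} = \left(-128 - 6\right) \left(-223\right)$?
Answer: $90683$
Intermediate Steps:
$j = -89646$ ($j = - 3 \left(-128 - 6\right) \left(-223\right) = - 3 \left(\left(-134\right) \left(-223\right)\right) = \left(-3\right) 29882 = -89646$)
$\left(143 - 298 D{\left(-3,-5 \right)}\right) - j = \left(143 - -894\right) - -89646 = \left(143 + 894\right) + 89646 = 1037 + 89646 = 90683$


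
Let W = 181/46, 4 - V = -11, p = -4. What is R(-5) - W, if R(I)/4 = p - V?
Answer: -3677/46 ≈ -79.935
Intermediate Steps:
V = 15 (V = 4 - 1*(-11) = 4 + 11 = 15)
W = 181/46 (W = 181*(1/46) = 181/46 ≈ 3.9348)
R(I) = -76 (R(I) = 4*(-4 - 1*15) = 4*(-4 - 15) = 4*(-19) = -76)
R(-5) - W = -76 - 1*181/46 = -76 - 181/46 = -3677/46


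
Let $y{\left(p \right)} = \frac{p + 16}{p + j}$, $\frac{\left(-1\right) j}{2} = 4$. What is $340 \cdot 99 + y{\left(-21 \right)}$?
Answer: $\frac{976145}{29} \approx 33660.0$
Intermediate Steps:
$j = -8$ ($j = \left(-2\right) 4 = -8$)
$y{\left(p \right)} = \frac{16 + p}{-8 + p}$ ($y{\left(p \right)} = \frac{p + 16}{p - 8} = \frac{16 + p}{-8 + p}$)
$340 \cdot 99 + y{\left(-21 \right)} = 340 \cdot 99 + \frac{16 - 21}{-8 - 21} = 33660 + \frac{1}{-29} \left(-5\right) = 33660 - - \frac{5}{29} = 33660 + \frac{5}{29} = \frac{976145}{29}$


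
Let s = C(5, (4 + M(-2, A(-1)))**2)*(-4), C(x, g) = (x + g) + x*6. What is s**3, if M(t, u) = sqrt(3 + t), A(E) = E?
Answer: -13824000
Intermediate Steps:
C(x, g) = g + 7*x (C(x, g) = (g + x) + 6*x = g + 7*x)
s = -240 (s = ((4 + sqrt(3 - 2))**2 + 7*5)*(-4) = ((4 + sqrt(1))**2 + 35)*(-4) = ((4 + 1)**2 + 35)*(-4) = (5**2 + 35)*(-4) = (25 + 35)*(-4) = 60*(-4) = -240)
s**3 = (-240)**3 = -13824000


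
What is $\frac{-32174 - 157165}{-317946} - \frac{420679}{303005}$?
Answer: $- \frac{25460847213}{32113075910} \approx -0.79285$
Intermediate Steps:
$\frac{-32174 - 157165}{-317946} - \frac{420679}{303005} = \left(-189339\right) \left(- \frac{1}{317946}\right) - \frac{420679}{303005} = \frac{63113}{105982} - \frac{420679}{303005} = - \frac{25460847213}{32113075910}$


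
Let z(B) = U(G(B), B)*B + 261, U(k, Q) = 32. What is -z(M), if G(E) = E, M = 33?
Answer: -1317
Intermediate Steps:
z(B) = 261 + 32*B (z(B) = 32*B + 261 = 261 + 32*B)
-z(M) = -(261 + 32*33) = -(261 + 1056) = -1*1317 = -1317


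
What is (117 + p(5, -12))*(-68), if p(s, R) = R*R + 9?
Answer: -18360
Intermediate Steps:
p(s, R) = 9 + R**2 (p(s, R) = R**2 + 9 = 9 + R**2)
(117 + p(5, -12))*(-68) = (117 + (9 + (-12)**2))*(-68) = (117 + (9 + 144))*(-68) = (117 + 153)*(-68) = 270*(-68) = -18360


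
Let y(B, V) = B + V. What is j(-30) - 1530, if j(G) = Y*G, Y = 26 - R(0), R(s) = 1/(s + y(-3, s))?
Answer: -2320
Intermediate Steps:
R(s) = 1/(-3 + 2*s) (R(s) = 1/(s + (-3 + s)) = 1/(-3 + 2*s))
Y = 79/3 (Y = 26 - 1/(-3 + 2*0) = 26 - 1/(-3 + 0) = 26 - 1/(-3) = 26 - 1*(-1/3) = 26 + 1/3 = 79/3 ≈ 26.333)
j(G) = 79*G/3
j(-30) - 1530 = (79/3)*(-30) - 1530 = -790 - 1530 = -2320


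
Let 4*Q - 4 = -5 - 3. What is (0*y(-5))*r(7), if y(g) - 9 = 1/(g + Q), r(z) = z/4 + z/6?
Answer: 0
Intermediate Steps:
Q = -1 (Q = 1 + (-5 - 3)/4 = 1 + (¼)*(-8) = 1 - 2 = -1)
r(z) = 5*z/12 (r(z) = z*(¼) + z*(⅙) = z/4 + z/6 = 5*z/12)
y(g) = 9 + 1/(-1 + g) (y(g) = 9 + 1/(g - 1) = 9 + 1/(-1 + g))
(0*y(-5))*r(7) = (0*((-8 + 9*(-5))/(-1 - 5)))*((5/12)*7) = (0*((-8 - 45)/(-6)))*(35/12) = (0*(-⅙*(-53)))*(35/12) = (0*(53/6))*(35/12) = 0*(35/12) = 0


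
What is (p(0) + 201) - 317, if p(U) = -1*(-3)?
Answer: -113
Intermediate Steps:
p(U) = 3
(p(0) + 201) - 317 = (3 + 201) - 317 = 204 - 317 = -113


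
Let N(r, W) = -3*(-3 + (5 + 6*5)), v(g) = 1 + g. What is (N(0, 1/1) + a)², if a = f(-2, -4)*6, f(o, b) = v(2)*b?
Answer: 28224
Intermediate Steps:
N(r, W) = -96 (N(r, W) = -3*(-3 + (5 + 30)) = -3*(-3 + 35) = -3*32 = -96)
f(o, b) = 3*b (f(o, b) = (1 + 2)*b = 3*b)
a = -72 (a = (3*(-4))*6 = -12*6 = -72)
(N(0, 1/1) + a)² = (-96 - 72)² = (-168)² = 28224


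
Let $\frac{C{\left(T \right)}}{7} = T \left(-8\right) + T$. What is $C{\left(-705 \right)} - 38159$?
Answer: $-3614$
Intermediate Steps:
$C{\left(T \right)} = - 49 T$ ($C{\left(T \right)} = 7 \left(T \left(-8\right) + T\right) = 7 \left(- 8 T + T\right) = 7 \left(- 7 T\right) = - 49 T$)
$C{\left(-705 \right)} - 38159 = \left(-49\right) \left(-705\right) - 38159 = 34545 - 38159 = -3614$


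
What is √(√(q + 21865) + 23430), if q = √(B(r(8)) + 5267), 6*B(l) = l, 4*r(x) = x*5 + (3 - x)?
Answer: √(843480 + 6*√3*√(262380 + √758658))/6 ≈ 153.55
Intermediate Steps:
r(x) = ¾ + x (r(x) = (x*5 + (3 - x))/4 = (5*x + (3 - x))/4 = (3 + 4*x)/4 = ¾ + x)
B(l) = l/6
q = √758658/12 (q = √((¾ + 8)/6 + 5267) = √((⅙)*(35/4) + 5267) = √(35/24 + 5267) = √(126443/24) = √758658/12 ≈ 72.584)
√(√(q + 21865) + 23430) = √(√(√758658/12 + 21865) + 23430) = √(√(21865 + √758658/12) + 23430) = √(23430 + √(21865 + √758658/12))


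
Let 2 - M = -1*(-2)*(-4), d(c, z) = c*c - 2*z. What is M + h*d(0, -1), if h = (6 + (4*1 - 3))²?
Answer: 108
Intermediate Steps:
d(c, z) = c² - 2*z
M = 10 (M = 2 - (-1*(-2))*(-4) = 2 - 2*(-4) = 2 - 1*(-8) = 2 + 8 = 10)
h = 49 (h = (6 + (4 - 3))² = (6 + 1)² = 7² = 49)
M + h*d(0, -1) = 10 + 49*(0² - 2*(-1)) = 10 + 49*(0 + 2) = 10 + 49*2 = 10 + 98 = 108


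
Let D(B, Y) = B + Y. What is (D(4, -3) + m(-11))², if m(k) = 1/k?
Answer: 100/121 ≈ 0.82645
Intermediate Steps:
(D(4, -3) + m(-11))² = ((4 - 3) + 1/(-11))² = (1 - 1/11)² = (10/11)² = 100/121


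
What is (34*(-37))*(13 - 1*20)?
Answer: 8806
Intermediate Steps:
(34*(-37))*(13 - 1*20) = -1258*(13 - 20) = -1258*(-7) = 8806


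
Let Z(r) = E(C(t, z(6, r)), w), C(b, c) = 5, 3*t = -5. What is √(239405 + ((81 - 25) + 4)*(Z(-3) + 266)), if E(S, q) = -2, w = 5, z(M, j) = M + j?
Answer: √255245 ≈ 505.22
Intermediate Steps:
t = -5/3 (t = (⅓)*(-5) = -5/3 ≈ -1.6667)
Z(r) = -2
√(239405 + ((81 - 25) + 4)*(Z(-3) + 266)) = √(239405 + ((81 - 25) + 4)*(-2 + 266)) = √(239405 + (56 + 4)*264) = √(239405 + 60*264) = √(239405 + 15840) = √255245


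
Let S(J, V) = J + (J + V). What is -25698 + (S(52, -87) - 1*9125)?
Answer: -34806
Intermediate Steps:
S(J, V) = V + 2*J
-25698 + (S(52, -87) - 1*9125) = -25698 + ((-87 + 2*52) - 1*9125) = -25698 + ((-87 + 104) - 9125) = -25698 + (17 - 9125) = -25698 - 9108 = -34806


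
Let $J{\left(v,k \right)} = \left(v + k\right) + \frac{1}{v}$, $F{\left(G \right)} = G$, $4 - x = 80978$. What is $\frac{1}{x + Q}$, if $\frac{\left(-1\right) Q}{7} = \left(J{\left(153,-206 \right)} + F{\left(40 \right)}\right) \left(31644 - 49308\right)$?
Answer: $- \frac{51}{86067082} \approx -5.9256 \cdot 10^{-7}$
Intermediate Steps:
$x = -80974$ ($x = 4 - 80978 = -80974$)
$J{\left(v,k \right)} = k + v + \frac{1}{v}$ ($J{\left(v,k \right)} = \left(k + v\right) + \frac{1}{v} = k + v + \frac{1}{v}$)
$Q = - \frac{81937408}{51}$ ($Q = - 7 \left(\left(-206 + 153 + \frac{1}{153}\right) + 40\right) \left(31644 - 49308\right) = - 7 \left(\left(-206 + 153 + \frac{1}{153}\right) + 40\right) \left(-17664\right) = - 7 \left(- \frac{8108}{153} + 40\right) \left(-17664\right) = - 7 \left(\left(- \frac{1988}{153}\right) \left(-17664\right)\right) = \left(-7\right) \frac{11705344}{51} = - \frac{81937408}{51} \approx -1.6066 \cdot 10^{6}$)
$\frac{1}{x + Q} = \frac{1}{-80974 - \frac{81937408}{51}} = \frac{1}{- \frac{86067082}{51}} = - \frac{51}{86067082}$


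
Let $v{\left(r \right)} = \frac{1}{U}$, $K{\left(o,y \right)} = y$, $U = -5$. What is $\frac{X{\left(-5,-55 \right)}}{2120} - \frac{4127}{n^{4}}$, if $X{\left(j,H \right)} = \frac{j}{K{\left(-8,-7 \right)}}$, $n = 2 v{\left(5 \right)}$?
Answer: $- \frac{956948123}{5936} \approx -1.6121 \cdot 10^{5}$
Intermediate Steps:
$v{\left(r \right)} = - \frac{1}{5}$ ($v{\left(r \right)} = \frac{1}{-5} = - \frac{1}{5}$)
$n = - \frac{2}{5}$ ($n = 2 \left(- \frac{1}{5}\right) = - \frac{2}{5} \approx -0.4$)
$X{\left(j,H \right)} = - \frac{j}{7}$ ($X{\left(j,H \right)} = \frac{j}{-7} = j \left(- \frac{1}{7}\right) = - \frac{j}{7}$)
$\frac{X{\left(-5,-55 \right)}}{2120} - \frac{4127}{n^{4}} = \frac{\left(- \frac{1}{7}\right) \left(-5\right)}{2120} - \frac{4127}{\left(- \frac{2}{5}\right)^{4}} = \frac{5}{7} \cdot \frac{1}{2120} - \frac{4127}{\frac{16}{625}} = \frac{1}{2968} - \frac{2579375}{16} = - \frac{956948123}{5936}$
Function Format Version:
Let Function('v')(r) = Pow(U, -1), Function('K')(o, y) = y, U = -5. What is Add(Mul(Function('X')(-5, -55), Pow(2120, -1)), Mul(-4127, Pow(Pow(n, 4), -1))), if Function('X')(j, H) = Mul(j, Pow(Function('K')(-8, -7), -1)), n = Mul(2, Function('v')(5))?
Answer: Rational(-956948123, 5936) ≈ -1.6121e+5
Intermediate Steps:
Function('v')(r) = Rational(-1, 5) (Function('v')(r) = Pow(-5, -1) = Rational(-1, 5))
n = Rational(-2, 5) (n = Mul(2, Rational(-1, 5)) = Rational(-2, 5) ≈ -0.40000)
Function('X')(j, H) = Mul(Rational(-1, 7), j) (Function('X')(j, H) = Mul(j, Pow(-7, -1)) = Mul(j, Rational(-1, 7)) = Mul(Rational(-1, 7), j))
Add(Mul(Function('X')(-5, -55), Pow(2120, -1)), Mul(-4127, Pow(Pow(n, 4), -1))) = Add(Mul(Mul(Rational(-1, 7), -5), Pow(2120, -1)), Mul(-4127, Pow(Pow(Rational(-2, 5), 4), -1))) = Add(Mul(Rational(5, 7), Rational(1, 2120)), Mul(-4127, Pow(Rational(16, 625), -1))) = Add(Rational(1, 2968), Mul(-4127, Rational(625, 16))) = Add(Rational(1, 2968), Rational(-2579375, 16)) = Rational(-956948123, 5936)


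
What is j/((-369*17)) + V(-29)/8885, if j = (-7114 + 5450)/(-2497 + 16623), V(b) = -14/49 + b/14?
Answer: -194087441/787321156230 ≈ -0.00024652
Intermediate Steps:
V(b) = -2/7 + b/14 (V(b) = -14*1/49 + b*(1/14) = -2/7 + b/14)
j = -832/7063 (j = -1664/14126 = -1664*1/14126 = -832/7063 ≈ -0.11780)
j/((-369*17)) + V(-29)/8885 = -832/(7063*((-369*17))) + (-2/7 + (1/14)*(-29))/8885 = -832/7063/(-6273) + (-2/7 - 29/14)*(1/8885) = -832/7063*(-1/6273) - 33/14*1/8885 = 832/44306199 - 33/124390 = -194087441/787321156230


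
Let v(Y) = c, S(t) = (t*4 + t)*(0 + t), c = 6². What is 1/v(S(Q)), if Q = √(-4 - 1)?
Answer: 1/36 ≈ 0.027778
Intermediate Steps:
Q = I*√5 (Q = √(-5) = I*√5 ≈ 2.2361*I)
c = 36
S(t) = 5*t² (S(t) = (4*t + t)*t = (5*t)*t = 5*t²)
v(Y) = 36
1/v(S(Q)) = 1/36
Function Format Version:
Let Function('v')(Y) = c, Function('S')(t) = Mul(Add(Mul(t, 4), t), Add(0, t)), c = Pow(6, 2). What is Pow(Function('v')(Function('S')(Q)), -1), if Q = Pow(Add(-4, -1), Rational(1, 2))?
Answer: Rational(1, 36) ≈ 0.027778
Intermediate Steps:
Q = Mul(I, Pow(5, Rational(1, 2))) (Q = Pow(-5, Rational(1, 2)) = Mul(I, Pow(5, Rational(1, 2))) ≈ Mul(2.2361, I))
c = 36
Function('S')(t) = Mul(5, Pow(t, 2)) (Function('S')(t) = Mul(Add(Mul(4, t), t), t) = Mul(Mul(5, t), t) = Mul(5, Pow(t, 2)))
Function('v')(Y) = 36
Pow(Function('v')(Function('S')(Q)), -1) = Pow(36, -1) = Rational(1, 36)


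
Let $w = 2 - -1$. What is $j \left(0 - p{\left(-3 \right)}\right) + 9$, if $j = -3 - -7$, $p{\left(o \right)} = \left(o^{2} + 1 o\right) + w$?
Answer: $-27$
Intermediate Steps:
$w = 3$ ($w = 2 + 1 = 3$)
$p{\left(o \right)} = 3 + o + o^{2}$ ($p{\left(o \right)} = \left(o^{2} + 1 o\right) + 3 = \left(o^{2} + o\right) + 3 = \left(o + o^{2}\right) + 3 = 3 + o + o^{2}$)
$j = 4$ ($j = -3 + 7 = 4$)
$j \left(0 - p{\left(-3 \right)}\right) + 9 = 4 \left(0 - \left(3 - 3 + \left(-3\right)^{2}\right)\right) + 9 = 4 \left(0 - \left(3 - 3 + 9\right)\right) + 9 = 4 \left(0 - 9\right) + 9 = 4 \left(-9\right) + 9 = -36 + 9 = -27$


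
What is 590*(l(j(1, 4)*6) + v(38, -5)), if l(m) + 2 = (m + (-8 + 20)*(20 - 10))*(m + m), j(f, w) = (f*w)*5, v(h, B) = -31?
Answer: 33964530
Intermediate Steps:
j(f, w) = 5*f*w
l(m) = -2 + 2*m*(120 + m) (l(m) = -2 + (m + (-8 + 20)*(20 - 10))*(m + m) = -2 + (m + 12*10)*(2*m) = -2 + (m + 120)*(2*m) = -2 + (120 + m)*(2*m) = -2 + 2*m*(120 + m))
590*(l(j(1, 4)*6) + v(38, -5)) = 590*((-2 + 2*((5*1*4)*6)**2 + 240*((5*1*4)*6)) - 31) = 590*((-2 + 2*(20*6)**2 + 240*(20*6)) - 31) = 590*((-2 + 2*120**2 + 240*120) - 31) = 590*((-2 + 2*14400 + 28800) - 31) = 590*((-2 + 28800 + 28800) - 31) = 590*(57598 - 31) = 590*57567 = 33964530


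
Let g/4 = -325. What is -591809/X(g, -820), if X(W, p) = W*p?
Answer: -591809/1066000 ≈ -0.55517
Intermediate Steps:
g = -1300 (g = 4*(-325) = -1300)
-591809/X(g, -820) = -591809/((-1300*(-820))) = -591809/1066000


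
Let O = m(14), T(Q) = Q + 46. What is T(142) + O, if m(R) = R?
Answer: 202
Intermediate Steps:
T(Q) = 46 + Q
O = 14
T(142) + O = (46 + 142) + 14 = 188 + 14 = 202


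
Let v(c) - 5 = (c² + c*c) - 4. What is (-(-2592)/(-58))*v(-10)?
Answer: -260496/29 ≈ -8982.6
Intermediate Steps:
v(c) = 1 + 2*c² (v(c) = 5 + ((c² + c*c) - 4) = 5 + ((c² + c²) - 4) = 5 + (2*c² - 4) = 5 + (-4 + 2*c²) = 1 + 2*c²)
(-(-2592)/(-58))*v(-10) = (-(-2592)/(-58))*(1 + 2*(-10)²) = (-(-2592)*(-1)/58)*(1 + 2*100) = (-36*36/29)*(1 + 200) = -1296/29*201 = -260496/29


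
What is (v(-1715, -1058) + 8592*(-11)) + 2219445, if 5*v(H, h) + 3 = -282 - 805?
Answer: 2124715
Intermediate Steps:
v(H, h) = -218 (v(H, h) = -⅗ + (-282 - 805)/5 = -⅗ + (⅕)*(-1087) = -⅗ - 1087/5 = -218)
(v(-1715, -1058) + 8592*(-11)) + 2219445 = (-218 + 8592*(-11)) + 2219445 = (-218 - 94512) + 2219445 = -94730 + 2219445 = 2124715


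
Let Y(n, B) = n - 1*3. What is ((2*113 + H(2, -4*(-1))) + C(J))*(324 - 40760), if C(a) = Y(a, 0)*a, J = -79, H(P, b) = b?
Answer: -271244688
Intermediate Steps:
Y(n, B) = -3 + n (Y(n, B) = n - 3 = -3 + n)
C(a) = a*(-3 + a) (C(a) = (-3 + a)*a = a*(-3 + a))
((2*113 + H(2, -4*(-1))) + C(J))*(324 - 40760) = ((2*113 - 4*(-1)) - 79*(-3 - 79))*(324 - 40760) = ((226 + 4) - 79*(-82))*(-40436) = (230 + 6478)*(-40436) = 6708*(-40436) = -271244688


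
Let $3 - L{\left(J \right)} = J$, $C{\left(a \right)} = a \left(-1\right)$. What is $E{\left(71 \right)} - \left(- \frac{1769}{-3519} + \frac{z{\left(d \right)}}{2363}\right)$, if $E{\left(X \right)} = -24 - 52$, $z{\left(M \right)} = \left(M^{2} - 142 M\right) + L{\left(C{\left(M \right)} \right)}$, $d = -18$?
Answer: $- \frac{38013662}{489141} \approx -77.715$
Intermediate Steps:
$C{\left(a \right)} = - a$
$L{\left(J \right)} = 3 - J$
$z{\left(M \right)} = 3 + M^{2} - 141 M$ ($z{\left(M \right)} = \left(M^{2} - 142 M\right) - \left(-3 - M\right) = \left(M^{2} - 142 M\right) + \left(3 + M\right) = 3 + M^{2} - 141 M$)
$E{\left(X \right)} = -76$ ($E{\left(X \right)} = -24 - 52 = -76$)
$E{\left(71 \right)} - \left(- \frac{1769}{-3519} + \frac{z{\left(d \right)}}{2363}\right) = -76 - \left(- \frac{1769}{-3519} + \frac{3 + \left(-18\right)^{2} - -2538}{2363}\right) = -76 - \left(\left(-1769\right) \left(- \frac{1}{3519}\right) + \left(3 + 324 + 2538\right) \frac{1}{2363}\right) = -76 - \left(\frac{1769}{3519} + 2865 \cdot \frac{1}{2363}\right) = -76 - \left(\frac{1769}{3519} + \frac{2865}{2363}\right) = -76 - \frac{838946}{489141} = - \frac{38013662}{489141}$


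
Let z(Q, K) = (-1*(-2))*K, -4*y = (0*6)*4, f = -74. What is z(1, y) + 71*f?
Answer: -5254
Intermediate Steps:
y = 0 (y = -0*6*4/4 = -0*4 = -1/4*0 = 0)
z(Q, K) = 2*K
z(1, y) + 71*f = 2*0 + 71*(-74) = 0 - 5254 = -5254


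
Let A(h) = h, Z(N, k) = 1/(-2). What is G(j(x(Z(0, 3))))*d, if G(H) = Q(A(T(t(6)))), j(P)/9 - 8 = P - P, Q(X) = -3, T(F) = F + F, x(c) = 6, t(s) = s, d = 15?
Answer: -45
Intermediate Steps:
Z(N, k) = -1/2
T(F) = 2*F
j(P) = 72 (j(P) = 72 + 9*(P - P) = 72 + 9*0 = 72 + 0 = 72)
G(H) = -3
G(j(x(Z(0, 3))))*d = -3*15 = -45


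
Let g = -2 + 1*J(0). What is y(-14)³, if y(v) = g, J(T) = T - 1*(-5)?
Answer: 27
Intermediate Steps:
J(T) = 5 + T (J(T) = T + 5 = 5 + T)
g = 3 (g = -2 + 1*(5 + 0) = -2 + 1*5 = -2 + 5 = 3)
y(v) = 3
y(-14)³ = 3³ = 27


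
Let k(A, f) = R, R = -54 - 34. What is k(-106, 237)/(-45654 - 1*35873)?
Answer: 88/81527 ≈ 0.0010794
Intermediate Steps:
R = -88
k(A, f) = -88
k(-106, 237)/(-45654 - 1*35873) = -88/(-45654 - 1*35873) = -88/(-45654 - 35873) = -88/(-81527) = -88*(-1/81527) = 88/81527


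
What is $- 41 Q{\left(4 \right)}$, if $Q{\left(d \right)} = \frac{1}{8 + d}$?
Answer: $- \frac{41}{12} \approx -3.4167$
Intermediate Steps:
$- 41 Q{\left(4 \right)} = - \frac{41}{8 + 4} = - \frac{41}{12}$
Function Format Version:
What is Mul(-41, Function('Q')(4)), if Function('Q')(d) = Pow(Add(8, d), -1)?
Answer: Rational(-41, 12) ≈ -3.4167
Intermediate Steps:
Mul(-41, Function('Q')(4)) = Mul(-41, Pow(Add(8, 4), -1)) = Mul(-41, Pow(12, -1)) = Mul(-41, Rational(1, 12)) = Rational(-41, 12)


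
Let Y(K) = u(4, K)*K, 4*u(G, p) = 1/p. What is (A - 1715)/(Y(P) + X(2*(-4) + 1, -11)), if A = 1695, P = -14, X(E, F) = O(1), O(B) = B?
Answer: -16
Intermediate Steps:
u(G, p) = 1/(4*p)
X(E, F) = 1
Y(K) = ¼ (Y(K) = (1/(4*K))*K = ¼)
(A - 1715)/(Y(P) + X(2*(-4) + 1, -11)) = (1695 - 1715)/(¼ + 1) = -20/5/4 = -20*⅘ = -16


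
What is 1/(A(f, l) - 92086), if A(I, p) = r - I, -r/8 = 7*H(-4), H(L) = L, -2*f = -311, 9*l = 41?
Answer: -2/184035 ≈ -1.0868e-5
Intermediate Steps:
l = 41/9 (l = (1/9)*41 = 41/9 ≈ 4.5556)
f = 311/2 (f = -1/2*(-311) = 311/2 ≈ 155.50)
r = 224 (r = -56*(-4) = -8*(-28) = 224)
A(I, p) = 224 - I
1/(A(f, l) - 92086) = 1/((224 - 1*311/2) - 92086) = 1/((224 - 311/2) - 92086) = 1/(137/2 - 92086) = 1/(-184035/2) = -2/184035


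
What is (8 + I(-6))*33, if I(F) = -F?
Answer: 462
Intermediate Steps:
(8 + I(-6))*33 = (8 - 1*(-6))*33 = (8 + 6)*33 = 14*33 = 462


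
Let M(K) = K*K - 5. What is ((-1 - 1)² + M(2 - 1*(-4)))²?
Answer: 1225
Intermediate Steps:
M(K) = -5 + K² (M(K) = K² - 5 = -5 + K²)
((-1 - 1)² + M(2 - 1*(-4)))² = ((-1 - 1)² + (-5 + (2 - 1*(-4))²))² = ((-2)² + (-5 + (2 + 4)²))² = (4 + (-5 + 6²))² = (4 + (-5 + 36))² = (4 + 31)² = 35² = 1225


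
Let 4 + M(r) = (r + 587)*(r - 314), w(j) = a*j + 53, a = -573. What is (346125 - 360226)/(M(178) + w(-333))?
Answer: -14101/86818 ≈ -0.16242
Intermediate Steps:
w(j) = 53 - 573*j (w(j) = -573*j + 53 = 53 - 573*j)
M(r) = -4 + (-314 + r)*(587 + r) (M(r) = -4 + (r + 587)*(r - 314) = -4 + (587 + r)*(-314 + r) = -4 + (-314 + r)*(587 + r))
(346125 - 360226)/(M(178) + w(-333)) = (346125 - 360226)/((-184322 + 178² + 273*178) + (53 - 573*(-333))) = -14101/((-184322 + 31684 + 48594) + (53 + 190809)) = -14101/(-104044 + 190862) = -14101/86818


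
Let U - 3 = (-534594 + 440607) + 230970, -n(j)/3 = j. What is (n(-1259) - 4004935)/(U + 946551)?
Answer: -571594/154791 ≈ -3.6927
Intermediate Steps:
n(j) = -3*j
U = 136986 (U = 3 + ((-534594 + 440607) + 230970) = 3 + (-93987 + 230970) = 3 + 136983 = 136986)
(n(-1259) - 4004935)/(U + 946551) = (-3*(-1259) - 4004935)/(136986 + 946551) = (3777 - 4004935)/1083537 = -4001158*1/1083537 = -571594/154791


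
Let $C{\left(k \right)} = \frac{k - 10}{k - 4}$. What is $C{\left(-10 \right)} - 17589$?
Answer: $- \frac{123113}{7} \approx -17588.0$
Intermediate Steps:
$C{\left(k \right)} = \frac{-10 + k}{-4 + k}$
$C{\left(-10 \right)} - 17589 = \frac{-10 - 10}{-4 - 10} - 17589 = \frac{1}{-14} \left(-20\right) - 17589 = \left(- \frac{1}{14}\right) \left(-20\right) - 17589 = \frac{10}{7} - 17589 = - \frac{123113}{7}$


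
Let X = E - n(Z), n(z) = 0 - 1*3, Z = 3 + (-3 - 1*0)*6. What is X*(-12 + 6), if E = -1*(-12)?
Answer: -90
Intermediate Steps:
Z = -15 (Z = 3 + (-3 + 0)*6 = 3 - 3*6 = 3 - 18 = -15)
n(z) = -3 (n(z) = 0 - 3 = -3)
E = 12
X = 15 (X = 12 - 1*(-3) = 12 + 3 = 15)
X*(-12 + 6) = 15*(-12 + 6) = 15*(-6) = -90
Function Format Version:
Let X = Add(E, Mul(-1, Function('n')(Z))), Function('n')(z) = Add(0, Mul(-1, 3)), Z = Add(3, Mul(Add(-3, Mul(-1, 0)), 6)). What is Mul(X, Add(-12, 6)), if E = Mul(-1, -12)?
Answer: -90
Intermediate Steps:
Z = -15 (Z = Add(3, Mul(Add(-3, 0), 6)) = Add(3, Mul(-3, 6)) = Add(3, -18) = -15)
Function('n')(z) = -3 (Function('n')(z) = Add(0, -3) = -3)
E = 12
X = 15 (X = Add(12, Mul(-1, -3)) = Add(12, 3) = 15)
Mul(X, Add(-12, 6)) = Mul(15, Add(-12, 6)) = Mul(15, -6) = -90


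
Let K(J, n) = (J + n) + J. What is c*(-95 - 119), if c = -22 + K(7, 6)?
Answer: 428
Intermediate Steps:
K(J, n) = n + 2*J
c = -2 (c = -22 + (6 + 2*7) = -22 + (6 + 14) = -22 + 20 = -2)
c*(-95 - 119) = -2*(-95 - 119) = -2*(-214) = 428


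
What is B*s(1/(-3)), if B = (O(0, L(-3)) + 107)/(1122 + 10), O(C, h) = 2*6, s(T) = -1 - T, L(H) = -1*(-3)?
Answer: -119/1698 ≈ -0.070082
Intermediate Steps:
L(H) = 3
O(C, h) = 12
B = 119/1132 (B = (12 + 107)/(1122 + 10) = 119/1132 ≈ 0.10512)
B*s(1/(-3)) = 119*(-1 - 1/(-3))/1132 = 119*(-1 - 1*(-⅓))/1132 = 119*(-1 + ⅓)/1132 = (119/1132)*(-⅔) = -119/1698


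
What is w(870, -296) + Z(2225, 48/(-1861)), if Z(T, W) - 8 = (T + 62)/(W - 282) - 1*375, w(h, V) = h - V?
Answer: 415099043/524850 ≈ 790.89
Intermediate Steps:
Z(T, W) = -367 + (62 + T)/(-282 + W) (Z(T, W) = 8 + ((T + 62)/(W - 282) - 1*375) = 8 + ((62 + T)/(-282 + W) - 375) = 8 + (-375 + (62 + T)/(-282 + W)) = -367 + (62 + T)/(-282 + W))
w(870, -296) + Z(2225, 48/(-1861)) = (870 - 1*(-296)) + (103556 + 2225 - 17616/(-1861))/(-282 + 48/(-1861)) = (870 + 296) + (103556 + 2225 - 17616*(-1)/1861)/(-282 + 48*(-1/1861)) = 1166 + (103556 + 2225 - 367*(-48/1861))/(-282 - 48/1861) = 1166 + (103556 + 2225 + 17616/1861)/(-524850/1861) = 1166 - 1861/524850*196876057/1861 = 1166 - 196876057/524850 = 415099043/524850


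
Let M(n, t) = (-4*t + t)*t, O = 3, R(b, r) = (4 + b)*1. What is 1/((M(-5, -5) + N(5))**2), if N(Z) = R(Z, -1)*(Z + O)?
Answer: 1/9 ≈ 0.11111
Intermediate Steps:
R(b, r) = 4 + b
N(Z) = (3 + Z)*(4 + Z) (N(Z) = (4 + Z)*(Z + 3) = (4 + Z)*(3 + Z) = (3 + Z)*(4 + Z))
M(n, t) = -3*t**2 (M(n, t) = (-3*t)*t = -3*t**2)
1/((M(-5, -5) + N(5))**2) = 1/((-3*(-5)**2 + (3 + 5)*(4 + 5))**2) = 1/((-3*25 + 8*9)**2) = 1/((-75 + 72)**2) = 1/((-3)**2) = 1/9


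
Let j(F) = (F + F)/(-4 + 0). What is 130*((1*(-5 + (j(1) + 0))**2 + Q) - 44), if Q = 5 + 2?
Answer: -1755/2 ≈ -877.50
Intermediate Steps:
Q = 7
j(F) = -F/2 (j(F) = (2*F)/(-4) = (2*F)*(-1/4) = -F/2)
130*((1*(-5 + (j(1) + 0))**2 + Q) - 44) = 130*((1*(-5 + (-1/2*1 + 0))**2 + 7) - 44) = 130*((1*(-5 + (-1/2 + 0))**2 + 7) - 44) = 130*((1*(-5 - 1/2)**2 + 7) - 44) = 130*((1*(-11/2)**2 + 7) - 44) = 130*((1*(121/4) + 7) - 44) = 130*((121/4 + 7) - 44) = 130*(149/4 - 44) = 130*(-27/4) = -1755/2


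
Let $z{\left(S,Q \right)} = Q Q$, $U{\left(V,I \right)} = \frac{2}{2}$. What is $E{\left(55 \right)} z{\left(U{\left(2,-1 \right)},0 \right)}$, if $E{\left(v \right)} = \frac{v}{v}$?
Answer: $0$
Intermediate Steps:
$U{\left(V,I \right)} = 1$ ($U{\left(V,I \right)} = 2 \cdot \frac{1}{2} = 1$)
$E{\left(v \right)} = 1$
$z{\left(S,Q \right)} = Q^{2}$
$E{\left(55 \right)} z{\left(U{\left(2,-1 \right)},0 \right)} = 1 \cdot 0^{2} = 1 \cdot 0 = 0$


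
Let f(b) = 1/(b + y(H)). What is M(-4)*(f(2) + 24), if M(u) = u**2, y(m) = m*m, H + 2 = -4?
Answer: 7304/19 ≈ 384.42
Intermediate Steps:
H = -6 (H = -2 - 4 = -6)
y(m) = m**2
f(b) = 1/(36 + b) (f(b) = 1/(b + (-6)**2) = 1/(b + 36) = 1/(36 + b))
M(-4)*(f(2) + 24) = (-4)**2*(1/(36 + 2) + 24) = 16*(1/38 + 24) = 16*(913/38) = 7304/19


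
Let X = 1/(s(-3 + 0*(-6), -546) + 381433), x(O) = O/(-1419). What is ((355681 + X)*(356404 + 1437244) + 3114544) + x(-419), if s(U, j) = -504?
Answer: 344846987362673248595/540538251 ≈ 6.3797e+11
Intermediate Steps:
x(O) = -O/1419 (x(O) = O*(-1/1419) = -O/1419)
X = 1/380929 (X = 1/(-504 + 381433) = 1/380929 ≈ 2.6252e-6)
((355681 + X)*(356404 + 1437244) + 3114544) + x(-419) = ((355681 + 1/380929)*(356404 + 1437244) + 3114544) - 1/1419*(-419) = ((135489207650/380929)*1793648 + 3114544) + 419/1419 = (243019946323007200/380929 + 3114544) + 419/1419 = 243021132743138576/380929 + 419/1419 = 344846987362673248595/540538251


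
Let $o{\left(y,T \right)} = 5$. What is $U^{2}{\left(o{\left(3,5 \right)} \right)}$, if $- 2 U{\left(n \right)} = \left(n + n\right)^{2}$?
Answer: $2500$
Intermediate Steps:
$U{\left(n \right)} = - 2 n^{2}$ ($U{\left(n \right)} = - \frac{\left(n + n\right)^{2}}{2} = - \frac{\left(2 n\right)^{2}}{2} = - \frac{4 n^{2}}{2} = - 2 n^{2}$)
$U^{2}{\left(o{\left(3,5 \right)} \right)} = \left(- 2 \cdot 5^{2}\right)^{2} = \left(\left(-2\right) 25\right)^{2} = \left(-50\right)^{2} = 2500$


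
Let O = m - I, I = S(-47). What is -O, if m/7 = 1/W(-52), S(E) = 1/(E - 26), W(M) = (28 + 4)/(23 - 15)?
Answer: -515/292 ≈ -1.7637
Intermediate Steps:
W(M) = 4 (W(M) = 32/8 = 32*(1/8) = 4)
S(E) = 1/(-26 + E)
I = -1/73 (I = 1/(-26 - 47) = 1/(-73) = -1/73 ≈ -0.013699)
m = 7/4 ≈ 1.7500
O = 515/292 (O = 7/4 - 1*(-1/73) = 7/4 + 1/73 = 515/292 ≈ 1.7637)
-O = -1*515/292 = -515/292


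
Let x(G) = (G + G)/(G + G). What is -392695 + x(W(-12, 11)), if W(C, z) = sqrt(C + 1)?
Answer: -392694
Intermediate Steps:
W(C, z) = sqrt(1 + C)
x(G) = 1 (x(G) = (2*G)/((2*G)) = (2*G)*(1/(2*G)) = 1)
-392695 + x(W(-12, 11)) = -392695 + 1 = -392694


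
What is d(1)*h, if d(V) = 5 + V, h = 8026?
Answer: 48156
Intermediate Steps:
d(1)*h = (5 + 1)*8026 = 6*8026 = 48156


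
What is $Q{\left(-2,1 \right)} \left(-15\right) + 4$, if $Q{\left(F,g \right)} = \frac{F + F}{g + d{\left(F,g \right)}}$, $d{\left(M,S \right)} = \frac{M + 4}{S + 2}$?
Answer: $40$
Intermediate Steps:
$d{\left(M,S \right)} = \frac{4 + M}{2 + S}$
$Q{\left(F,g \right)} = \frac{2 F}{g + \frac{4 + F}{2 + g}}$ ($Q{\left(F,g \right)} = \frac{F + F}{g + \frac{4 + F}{2 + g}} = \frac{2 F}{g + \frac{4 + F}{2 + g}}$)
$Q{\left(-2,1 \right)} \left(-15\right) + 4 = 2 \left(-2\right) \frac{1}{4 - 2 + 1 \left(2 + 1\right)} \left(2 + 1\right) \left(-15\right) + 4 = 2 \left(-2\right) \frac{1}{4 - 2 + 1 \cdot 3} \cdot 3 \left(-15\right) + 4 = 2 \left(-2\right) \frac{1}{4 - 2 + 3} \cdot 3 \left(-15\right) + 4 = 2 \left(-2\right) \frac{1}{5} \cdot 3 \left(-15\right) + 4 = \left(- \frac{12}{5}\right) \left(-15\right) + 4 = 36 + 4 = 40$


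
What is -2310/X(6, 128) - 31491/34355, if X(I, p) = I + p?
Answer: -41789922/2301785 ≈ -18.155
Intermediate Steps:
-2310/X(6, 128) - 31491/34355 = -2310/(6 + 128) - 31491/34355 = -2310/134 - 31491*1/34355 = -2310*1/134 - 31491/34355 = -1155/67 - 31491/34355 = -41789922/2301785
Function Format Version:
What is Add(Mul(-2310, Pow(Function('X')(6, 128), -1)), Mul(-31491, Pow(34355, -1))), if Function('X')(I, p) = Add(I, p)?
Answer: Rational(-41789922, 2301785) ≈ -18.155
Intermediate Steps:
Add(Mul(-2310, Pow(Function('X')(6, 128), -1)), Mul(-31491, Pow(34355, -1))) = Add(Mul(-2310, Pow(Add(6, 128), -1)), Mul(-31491, Pow(34355, -1))) = Add(Mul(-2310, Pow(134, -1)), Mul(-31491, Rational(1, 34355))) = Add(Mul(-2310, Rational(1, 134)), Rational(-31491, 34355)) = Add(Rational(-1155, 67), Rational(-31491, 34355)) = Rational(-41789922, 2301785)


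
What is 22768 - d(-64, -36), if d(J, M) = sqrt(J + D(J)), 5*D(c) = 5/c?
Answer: 22768 - I*sqrt(4097)/8 ≈ 22768.0 - 8.001*I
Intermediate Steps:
D(c) = 1/c (D(c) = (5/c)/5 = 1/c)
d(J, M) = sqrt(J + 1/J)
22768 - d(-64, -36) = 22768 - sqrt(-64 + 1/(-64)) = 22768 - sqrt(-64 - 1/64) = 22768 - sqrt(-4097/64) = 22768 - I*sqrt(4097)/8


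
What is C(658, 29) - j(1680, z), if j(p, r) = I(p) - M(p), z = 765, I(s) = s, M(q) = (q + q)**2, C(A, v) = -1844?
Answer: 11286076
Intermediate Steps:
M(q) = 4*q**2 (M(q) = (2*q)**2 = 4*q**2)
j(p, r) = p - 4*p**2
C(658, 29) - j(1680, z) = -1844 - 1680*(1 - 4*1680) = -1844 - 1680*(1 - 6720) = -1844 - 1680*(-6719) = -1844 - 1*(-11287920) = -1844 + 11287920 = 11286076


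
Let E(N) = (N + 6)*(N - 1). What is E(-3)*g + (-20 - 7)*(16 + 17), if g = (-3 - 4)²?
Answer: -1479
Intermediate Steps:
E(N) = (-1 + N)*(6 + N) (E(N) = (6 + N)*(-1 + N) = (-1 + N)*(6 + N))
g = 49 (g = (-7)² = 49)
E(-3)*g + (-20 - 7)*(16 + 17) = (-6 + (-3)² + 5*(-3))*49 + (-20 - 7)*(16 + 17) = (-6 + 9 - 15)*49 - 27*33 = -12*49 - 891 = -588 - 891 = -1479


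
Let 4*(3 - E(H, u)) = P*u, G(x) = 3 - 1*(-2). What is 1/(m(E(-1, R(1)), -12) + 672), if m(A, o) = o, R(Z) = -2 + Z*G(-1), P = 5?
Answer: 1/660 ≈ 0.0015152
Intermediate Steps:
G(x) = 5 (G(x) = 3 + 2 = 5)
R(Z) = -2 + 5*Z (R(Z) = -2 + Z*5 = -2 + 5*Z)
E(H, u) = 3 - 5*u/4
1/(m(E(-1, R(1)), -12) + 672) = 1/(-12 + 672) = 1/660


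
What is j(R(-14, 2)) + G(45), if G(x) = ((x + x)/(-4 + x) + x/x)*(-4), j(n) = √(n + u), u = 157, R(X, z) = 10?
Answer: -524/41 + √167 ≈ 0.14236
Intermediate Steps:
j(n) = √(157 + n) (j(n) = √(n + 157) = √(157 + n))
G(x) = -4 - 8*x/(-4 + x) (G(x) = ((2*x)/(-4 + x) + 1)*(-4) = (2*x/(-4 + x) + 1)*(-4) = (1 + 2*x/(-4 + x))*(-4) = -4 - 8*x/(-4 + x))
j(R(-14, 2)) + G(45) = √(157 + 10) + 4*(4 - 3*45)/(-4 + 45) = √167 + 4*(4 - 135)/41 = √167 + 4*(1/41)*(-131) = √167 - 524/41 = -524/41 + √167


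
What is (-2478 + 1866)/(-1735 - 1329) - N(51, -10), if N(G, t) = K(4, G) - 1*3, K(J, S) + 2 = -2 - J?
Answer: 8579/766 ≈ 11.200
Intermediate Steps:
K(J, S) = -4 - J (K(J, S) = -2 + (-2 - J) = -4 - J)
N(G, t) = -11 (N(G, t) = (-4 - 1*4) - 1*3 = (-4 - 4) - 3 = -8 - 3 = -11)
(-2478 + 1866)/(-1735 - 1329) - N(51, -10) = (-2478 + 1866)/(-1735 - 1329) - 1*(-11) = -612/(-3064) + 11 = -612*(-1/3064) + 11 = 153/766 + 11 = 8579/766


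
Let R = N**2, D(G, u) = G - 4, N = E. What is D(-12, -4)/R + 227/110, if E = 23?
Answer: 118323/58190 ≈ 2.0334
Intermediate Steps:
N = 23
D(G, u) = -4 + G
R = 529 (R = 23**2 = 529)
D(-12, -4)/R + 227/110 = (-4 - 12)/529 + 227/110 = -16*1/529 + 227*(1/110) = -16/529 + 227/110 = 118323/58190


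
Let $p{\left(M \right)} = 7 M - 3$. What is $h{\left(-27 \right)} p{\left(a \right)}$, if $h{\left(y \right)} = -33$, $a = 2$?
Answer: $-363$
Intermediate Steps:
$p{\left(M \right)} = -3 + 7 M$
$h{\left(-27 \right)} p{\left(a \right)} = - 33 \left(-3 + 7 \cdot 2\right) = - 33 \left(-3 + 14\right) = \left(-33\right) 11 = -363$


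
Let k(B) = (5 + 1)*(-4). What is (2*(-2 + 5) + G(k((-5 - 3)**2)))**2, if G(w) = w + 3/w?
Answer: 21025/64 ≈ 328.52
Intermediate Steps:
k(B) = -24 (k(B) = 6*(-4) = -24)
(2*(-2 + 5) + G(k((-5 - 3)**2)))**2 = (2*(-2 + 5) + (-24 + 3/(-24)))**2 = (2*3 + (-24 + 3*(-1/24)))**2 = (6 + (-24 - 1/8))**2 = (6 - 193/8)**2 = (-145/8)**2 = 21025/64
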